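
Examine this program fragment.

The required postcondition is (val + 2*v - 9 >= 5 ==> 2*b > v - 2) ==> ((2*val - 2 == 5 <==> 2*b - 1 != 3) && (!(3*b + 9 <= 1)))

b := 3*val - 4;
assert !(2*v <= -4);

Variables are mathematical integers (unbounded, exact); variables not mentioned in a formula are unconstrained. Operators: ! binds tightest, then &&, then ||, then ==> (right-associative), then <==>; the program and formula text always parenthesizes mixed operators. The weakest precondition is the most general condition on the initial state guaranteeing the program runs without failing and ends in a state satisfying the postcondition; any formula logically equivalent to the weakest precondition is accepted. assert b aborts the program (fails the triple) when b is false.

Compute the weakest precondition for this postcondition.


Working backward. After the program, the postcondition (val + 2*v - 9 >= 5 ==> 2*b > v - 2) ==> ((2*val - 2 == 5 <==> 2*b - 1 != 3) && (!(3*b + 9 <= 1))) must hold; in canonical form it is (2*v + val >= 14 ==> 2*b > v - 2) ==> ((2*val == 7 <==> 2*b != 4) && (!(3*b <= -8))).
Before assert !(2*v <= -4): (!(2*v <= -4)) && ((2*v + val >= 14 ==> 2*b > v - 2) ==> ((2*val == 7 <==> 2*b != 4) && (!(3*b <= -8))))
Before b := 3*val - 4: (!(2*v <= -4)) && ((2*v + val >= 14 ==> 6*val > v + 6) ==> ((2*val == 7 <==> 6*val != 12) && (!(9*val <= 4))))
Answer: WP = (!(2*v <= -4)) && ((2*v + val >= 14 ==> 6*val > v + 6) ==> ((2*val == 7 <==> 6*val != 12) && (!(9*val <= 4))))


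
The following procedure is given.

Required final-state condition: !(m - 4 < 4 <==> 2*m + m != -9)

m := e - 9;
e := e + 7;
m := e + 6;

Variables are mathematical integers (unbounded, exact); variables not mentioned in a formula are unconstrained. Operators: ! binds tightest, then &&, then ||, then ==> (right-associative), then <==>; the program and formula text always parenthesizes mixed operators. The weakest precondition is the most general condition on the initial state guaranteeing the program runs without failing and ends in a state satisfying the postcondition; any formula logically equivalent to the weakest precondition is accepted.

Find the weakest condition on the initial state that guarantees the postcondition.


Working backward. After the program, the postcondition !(m - 4 < 4 <==> 2*m + m != -9) must hold; in canonical form it is !(m < 8 <==> 3*m != -9).
Before m := e + 6: !(e < 2 <==> 3*e != -27)
Before e := e + 7: !(e < -5 <==> 3*e != -48)
Before m := e - 9: !(e < -5 <==> 3*e != -48)
Answer: WP = !(e < -5 <==> 3*e != -48)


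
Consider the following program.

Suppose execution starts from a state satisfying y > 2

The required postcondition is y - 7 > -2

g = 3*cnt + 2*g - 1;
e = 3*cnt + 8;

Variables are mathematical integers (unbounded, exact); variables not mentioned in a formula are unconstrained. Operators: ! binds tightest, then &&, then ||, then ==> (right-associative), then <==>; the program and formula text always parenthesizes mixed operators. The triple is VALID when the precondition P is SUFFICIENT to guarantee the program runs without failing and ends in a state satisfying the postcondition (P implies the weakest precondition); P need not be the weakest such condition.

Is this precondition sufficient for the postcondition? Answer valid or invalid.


Working backward. After the program, the postcondition y - 7 > -2 must hold; in canonical form it is y > 5.
Before e := 3*cnt + 8: y > 5
Before g := 3*cnt + 2*g - 1: y > 5
The weakest precondition is y > 5.
Check whether y > 2 implies it.
Countermodel: at the initial state y = 3, the precondition holds but the weakest precondition fails.
Answer: invalid


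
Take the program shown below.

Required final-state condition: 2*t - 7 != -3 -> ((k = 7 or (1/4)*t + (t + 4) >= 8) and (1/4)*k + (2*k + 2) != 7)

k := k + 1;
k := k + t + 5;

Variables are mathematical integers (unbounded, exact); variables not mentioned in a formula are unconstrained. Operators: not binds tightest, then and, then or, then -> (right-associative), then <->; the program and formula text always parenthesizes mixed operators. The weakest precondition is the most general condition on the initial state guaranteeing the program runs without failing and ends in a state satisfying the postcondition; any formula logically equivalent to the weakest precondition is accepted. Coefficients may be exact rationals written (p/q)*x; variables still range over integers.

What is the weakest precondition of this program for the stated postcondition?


Working backward. After the program, the postcondition 2*t - 7 != -3 -> ((k = 7 or (1/4)*t + (t + 4) >= 8) and (1/4)*k + (2*k + 2) != 7) must hold; in canonical form it is 2*t != 4 -> ((k = 7 or (5/4)*t >= 4) and (9/4)*k != 5).
Before k := k + t + 5: 2*t != 4 -> ((k + t = 2 or (5/4)*t >= 4) and (9/4)*k + (9/4)*t != -25/4)
Before k := k + 1: 2*t != 4 -> ((k + t = 1 or (5/4)*t >= 4) and (9/4)*k + (9/4)*t != -17/2)
Answer: WP = 2*t != 4 -> ((k + t = 1 or (5/4)*t >= 4) and (9/4)*k + (9/4)*t != -17/2)


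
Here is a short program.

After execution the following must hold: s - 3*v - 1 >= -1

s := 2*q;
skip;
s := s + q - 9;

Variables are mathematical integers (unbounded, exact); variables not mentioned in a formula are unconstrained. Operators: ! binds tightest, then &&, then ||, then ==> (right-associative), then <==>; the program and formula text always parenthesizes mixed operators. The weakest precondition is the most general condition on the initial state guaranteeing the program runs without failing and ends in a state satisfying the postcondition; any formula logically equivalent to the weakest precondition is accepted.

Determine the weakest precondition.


Working backward. After the program, the postcondition s - 3*v - 1 >= -1 must hold; in canonical form it is s >= 3*v.
Before s := s + q - 9: q + s >= 3*v + 9
Before skip: q + s >= 3*v + 9
Before s := 2*q: 3*q >= 3*v + 9
Answer: WP = 3*q >= 3*v + 9


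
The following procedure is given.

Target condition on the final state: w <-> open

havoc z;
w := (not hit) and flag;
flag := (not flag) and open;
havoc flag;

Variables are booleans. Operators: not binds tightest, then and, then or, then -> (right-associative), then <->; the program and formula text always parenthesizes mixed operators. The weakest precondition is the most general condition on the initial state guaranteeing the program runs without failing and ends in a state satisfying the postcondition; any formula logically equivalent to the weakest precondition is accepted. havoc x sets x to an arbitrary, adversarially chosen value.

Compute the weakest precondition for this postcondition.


Working backward. After the program, w <-> open must hold.
Before havoc flag: w <-> open
Before flag := (not flag) and open: w <-> open
Before w := (not hit) and flag: ((not hit) and flag) <-> open
Before havoc z: ((not hit) and flag) <-> open
Answer: WP = ((not hit) and flag) <-> open


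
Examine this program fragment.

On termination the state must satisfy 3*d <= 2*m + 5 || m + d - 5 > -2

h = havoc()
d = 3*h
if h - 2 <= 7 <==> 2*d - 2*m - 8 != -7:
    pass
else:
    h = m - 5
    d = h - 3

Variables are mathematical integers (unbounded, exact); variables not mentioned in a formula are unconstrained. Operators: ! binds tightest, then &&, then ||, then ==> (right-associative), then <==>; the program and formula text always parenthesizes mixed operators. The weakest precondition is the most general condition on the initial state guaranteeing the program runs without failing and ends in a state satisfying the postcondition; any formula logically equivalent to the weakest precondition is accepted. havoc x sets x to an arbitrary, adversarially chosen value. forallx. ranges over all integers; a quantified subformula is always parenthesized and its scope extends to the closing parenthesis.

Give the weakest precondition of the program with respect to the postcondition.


Working backward. After the program, the postcondition 3*d <= 2*m + 5 || m + d - 5 > -2 must hold; in canonical form it is 3*d <= 2*m + 5 || d + m > 3.
Then branch requires 3*d <= 2*m + 5 || d + m > 3; else branch requires m <= 29 || 2*m > 11.
Before the if: ((h <= 9 <==> 2*d != 2*m + 1) ==> (3*d <= 2*m + 5 || d + m > 3)) && ((!(h <= 9 <==> 2*d != 2*m + 1)) ==> (m <= 29 || 2*m > 11))
Before d := 3*h: ((h <= 9 <==> 6*h != 2*m + 1) ==> (9*h <= 2*m + 5 || 3*h + m > 3)) && ((!(h <= 9 <==> 6*h != 2*m + 1)) ==> (m <= 29 || 2*m > 11))
Before havoc h: forall h_1. (((h_1 <= 9 <==> 6*h_1 != 2*m + 1) ==> (9*h_1 <= 2*m + 5 || 3*h_1 + m > 3)) && ((!(h_1 <= 9 <==> 6*h_1 != 2*m + 1)) ==> (m <= 29 || 2*m > 11)))
Answer: WP = forall h_1. (((h_1 <= 9 <==> 6*h_1 != 2*m + 1) ==> (9*h_1 <= 2*m + 5 || 3*h_1 + m > 3)) && ((!(h_1 <= 9 <==> 6*h_1 != 2*m + 1)) ==> (m <= 29 || 2*m > 11)))


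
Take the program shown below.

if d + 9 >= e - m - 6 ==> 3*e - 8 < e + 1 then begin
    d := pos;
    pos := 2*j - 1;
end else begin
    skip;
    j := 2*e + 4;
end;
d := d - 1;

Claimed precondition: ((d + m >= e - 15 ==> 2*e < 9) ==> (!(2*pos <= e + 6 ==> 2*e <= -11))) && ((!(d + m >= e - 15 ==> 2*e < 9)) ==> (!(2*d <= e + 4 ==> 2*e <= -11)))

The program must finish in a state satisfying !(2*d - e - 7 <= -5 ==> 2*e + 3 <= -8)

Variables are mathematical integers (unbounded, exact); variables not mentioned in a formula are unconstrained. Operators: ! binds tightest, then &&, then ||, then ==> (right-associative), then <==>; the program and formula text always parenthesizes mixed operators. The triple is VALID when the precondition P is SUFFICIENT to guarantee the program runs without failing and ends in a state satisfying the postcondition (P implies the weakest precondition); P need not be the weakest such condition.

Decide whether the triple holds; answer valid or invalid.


Working backward. After the program, the postcondition !(2*d - e - 7 <= -5 ==> 2*e + 3 <= -8) must hold; in canonical form it is !(2*d <= e + 2 ==> 2*e <= -11).
Before d := d - 1: !(2*d <= e + 4 ==> 2*e <= -11)
Then branch requires !(2*pos <= e + 4 ==> 2*e <= -11); else branch requires !(2*d <= e + 4 ==> 2*e <= -11).
Before the if: ((d + m >= e - 15 ==> 2*e < 9) ==> (!(2*pos <= e + 4 ==> 2*e <= -11))) && ((!(d + m >= e - 15 ==> 2*e < 9)) ==> (!(2*d <= e + 4 ==> 2*e <= -11)))
The weakest precondition is ((d + m >= e - 15 ==> 2*e < 9) ==> (!(2*pos <= e + 4 ==> 2*e <= -11))) && ((!(d + m >= e - 15 ==> 2*e < 9)) ==> (!(2*d <= e + 4 ==> 2*e <= -11))).
Check whether ((d + m >= e - 15 ==> 2*e < 9) ==> (!(2*pos <= e + 6 ==> 2*e <= -11))) && ((!(d + m >= e - 15 ==> 2*e < 9)) ==> (!(2*d <= e + 4 ==> 2*e <= -11))) implies it.
Countermodel: at the initial state d = 2, e = -1, m = -18, pos = 2, the precondition holds but the weakest precondition fails.
Answer: invalid


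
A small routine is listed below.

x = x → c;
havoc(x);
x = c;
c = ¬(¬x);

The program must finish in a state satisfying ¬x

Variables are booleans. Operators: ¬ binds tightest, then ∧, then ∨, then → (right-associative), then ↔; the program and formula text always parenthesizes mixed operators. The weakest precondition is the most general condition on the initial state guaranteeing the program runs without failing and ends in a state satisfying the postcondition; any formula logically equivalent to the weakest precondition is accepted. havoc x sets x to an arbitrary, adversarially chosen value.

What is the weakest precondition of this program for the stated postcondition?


Working backward. After the program, ¬x must hold.
Before c := ¬(¬x): ¬x
Before x := c: ¬c
Before havoc x: ¬c
Before x := x → c: ¬c
Answer: WP = ¬c


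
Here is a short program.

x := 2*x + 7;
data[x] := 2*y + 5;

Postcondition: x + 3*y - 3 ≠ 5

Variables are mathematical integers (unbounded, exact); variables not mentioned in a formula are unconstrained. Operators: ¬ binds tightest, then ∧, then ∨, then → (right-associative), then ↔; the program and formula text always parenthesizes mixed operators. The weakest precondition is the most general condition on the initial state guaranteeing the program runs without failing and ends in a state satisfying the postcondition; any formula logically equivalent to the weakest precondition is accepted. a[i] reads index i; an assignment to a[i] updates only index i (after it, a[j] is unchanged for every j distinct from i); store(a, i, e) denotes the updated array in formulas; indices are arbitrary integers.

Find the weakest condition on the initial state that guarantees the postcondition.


Working backward. After the program, the postcondition x + 3*y - 3 ≠ 5 must hold; in canonical form it is x + 3*y ≠ 8.
Before data[x] := 2*y + 5: x + 3*y ≠ 8
Before x := 2*x + 7: 2*x + 3*y ≠ 1
Answer: WP = 2*x + 3*y ≠ 1


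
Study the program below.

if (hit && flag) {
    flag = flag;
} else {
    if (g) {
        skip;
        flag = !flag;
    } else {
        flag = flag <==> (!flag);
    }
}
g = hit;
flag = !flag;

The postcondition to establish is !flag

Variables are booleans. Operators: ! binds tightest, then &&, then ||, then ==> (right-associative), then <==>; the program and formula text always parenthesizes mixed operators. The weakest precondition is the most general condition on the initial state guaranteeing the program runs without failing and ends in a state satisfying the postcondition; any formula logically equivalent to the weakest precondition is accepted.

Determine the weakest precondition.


Working backward. After the program, !flag must hold.
Before flag := !flag: flag
Before g := hit: flag
Then branch requires flag; else branch requires (g ==> (!flag)) && ((!g) ==> (flag <==> (!flag))).
Before the if: ((hit && flag) ==> flag) && ((!(hit && flag)) ==> ((g ==> (!flag)) && ((!g) ==> (flag <==> (!flag)))))
Answer: WP = ((hit && flag) ==> flag) && ((!(hit && flag)) ==> ((g ==> (!flag)) && ((!g) ==> (flag <==> (!flag)))))


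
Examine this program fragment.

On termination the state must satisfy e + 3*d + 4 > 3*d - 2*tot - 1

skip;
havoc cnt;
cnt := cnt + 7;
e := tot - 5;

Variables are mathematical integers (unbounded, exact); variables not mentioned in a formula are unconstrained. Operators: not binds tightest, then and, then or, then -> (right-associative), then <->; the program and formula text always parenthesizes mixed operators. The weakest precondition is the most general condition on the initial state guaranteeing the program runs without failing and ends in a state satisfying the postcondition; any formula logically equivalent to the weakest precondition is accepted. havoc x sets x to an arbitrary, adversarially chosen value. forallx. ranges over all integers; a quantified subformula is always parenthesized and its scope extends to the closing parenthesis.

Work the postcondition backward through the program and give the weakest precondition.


Working backward. After the program, the postcondition e + 3*d + 4 > 3*d - 2*tot - 1 must hold; in canonical form it is e + 2*tot > -5.
Before e := tot - 5: 3*tot > 0
Before cnt := cnt + 7: 3*tot > 0
Before havoc cnt: 3*tot > 0
Before skip: 3*tot > 0
Answer: WP = 3*tot > 0


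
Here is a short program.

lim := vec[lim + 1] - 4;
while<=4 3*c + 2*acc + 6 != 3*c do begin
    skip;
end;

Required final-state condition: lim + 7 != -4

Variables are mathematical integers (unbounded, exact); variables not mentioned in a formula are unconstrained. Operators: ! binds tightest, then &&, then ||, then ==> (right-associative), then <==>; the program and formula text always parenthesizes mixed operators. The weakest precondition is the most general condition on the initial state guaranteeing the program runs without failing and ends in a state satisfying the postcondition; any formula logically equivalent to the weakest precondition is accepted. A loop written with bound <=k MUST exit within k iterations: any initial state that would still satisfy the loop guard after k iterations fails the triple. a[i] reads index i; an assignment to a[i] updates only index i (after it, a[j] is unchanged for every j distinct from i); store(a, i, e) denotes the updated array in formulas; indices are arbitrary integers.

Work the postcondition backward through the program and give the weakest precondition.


Working backward. After the program, the postcondition lim + 7 != -4 must hold; in canonical form it is lim != -11.
Before the loop (bound <=4), unroll the exhaustion recursion (WP_0 = exit-now case; WP_j = one more guarded iteration, up to j = 4):
  WP_0: (!(2*acc != -6)) && lim != -11
  WP_1: (2*acc != -6 ==> ((!(2*acc != -6)) && lim != -11)) && ((!(2*acc != -6)) ==> lim != -11)
  WP_2: (2*acc != -6 ==> ((2*acc != -6 ==> ((!(2*acc != -6)) && lim != -11)) && ((!(2*acc != -6)) ==> lim != -11))) && ((!(2*acc != -6)) ==> lim != -11)
  WP_3: (2*acc != -6 ==> ((2*acc != -6 ==> ((2*acc != -6 ==> ((!(2*acc != -6)) && lim != -11)) && ((!(2*acc != -6)) ==> lim != -11))) && ((!(2*acc != -6)) ==> lim != -11))) && ((!(2*acc != -6)) ==> lim != -11)
  WP_4: (2*acc != -6 ==> ((2*acc != -6 ==> ((2*acc != -6 ==> ((2*acc != -6 ==> ((!(2*acc != -6)) && lim != -11)) && ((!(2*acc != -6)) ==> lim != -11))) && ((!(2*acc != -6)) ==> lim != -11))) && ((!(2*acc != -6)) ==> lim != -11))) && ((!(2*acc != -6)) ==> lim != -11)
So before the loop: (2*acc != -6 ==> ((2*acc != -6 ==> ((2*acc != -6 ==> ((2*acc != -6 ==> ((!(2*acc != -6)) && lim != -11)) && ((!(2*acc != -6)) ==> lim != -11))) && ((!(2*acc != -6)) ==> lim != -11))) && ((!(2*acc != -6)) ==> lim != -11))) && ((!(2*acc != -6)) ==> lim != -11)
Before lim := vec[lim + 1] - 4: (2*acc != -6 ==> ((2*acc != -6 ==> ((2*acc != -6 ==> ((2*acc != -6 ==> ((!(2*acc != -6)) && vec[lim + 1] != -7)) && ((!(2*acc != -6)) ==> vec[lim + 1] != -7))) && ((!(2*acc != -6)) ==> vec[lim + 1] != -7))) && ((!(2*acc != -6)) ==> vec[lim + 1] != -7))) && ((!(2*acc != -6)) ==> vec[lim + 1] != -7)
Answer: WP = (2*acc != -6 ==> ((2*acc != -6 ==> ((2*acc != -6 ==> ((2*acc != -6 ==> ((!(2*acc != -6)) && vec[lim + 1] != -7)) && ((!(2*acc != -6)) ==> vec[lim + 1] != -7))) && ((!(2*acc != -6)) ==> vec[lim + 1] != -7))) && ((!(2*acc != -6)) ==> vec[lim + 1] != -7))) && ((!(2*acc != -6)) ==> vec[lim + 1] != -7)


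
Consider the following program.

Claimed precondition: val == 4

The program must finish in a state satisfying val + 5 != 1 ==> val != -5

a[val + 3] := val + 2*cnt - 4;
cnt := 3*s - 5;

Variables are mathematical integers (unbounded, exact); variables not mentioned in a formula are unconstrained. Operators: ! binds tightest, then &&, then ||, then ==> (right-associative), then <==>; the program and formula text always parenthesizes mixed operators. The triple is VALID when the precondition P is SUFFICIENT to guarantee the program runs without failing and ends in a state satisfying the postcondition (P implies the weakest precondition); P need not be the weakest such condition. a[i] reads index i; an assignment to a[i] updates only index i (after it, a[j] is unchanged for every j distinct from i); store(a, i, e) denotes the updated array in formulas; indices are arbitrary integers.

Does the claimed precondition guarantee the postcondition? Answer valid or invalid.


Working backward. After the program, the postcondition val + 5 != 1 ==> val != -5 must hold; in canonical form it is val != -4 ==> val != -5.
Before cnt := 3*s - 5: val != -4 ==> val != -5
Before a[val + 3] := val + 2*cnt - 4: val != -4 ==> val != -5
The weakest precondition is val != -4 ==> val != -5.
Check whether val == 4 implies it.
Every state satisfying the precondition satisfies the weakest precondition: the implication holds.
Answer: valid


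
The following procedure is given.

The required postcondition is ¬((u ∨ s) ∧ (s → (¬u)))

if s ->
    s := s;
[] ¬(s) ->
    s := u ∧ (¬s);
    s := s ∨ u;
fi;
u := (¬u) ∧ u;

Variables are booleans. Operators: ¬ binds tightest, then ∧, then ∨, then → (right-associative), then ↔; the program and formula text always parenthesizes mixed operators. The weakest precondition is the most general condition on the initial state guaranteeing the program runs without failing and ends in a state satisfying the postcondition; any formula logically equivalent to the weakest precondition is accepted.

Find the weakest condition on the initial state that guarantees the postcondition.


Working backward. After the program, ¬((u ∨ s) ∧ (s → (¬u))) must hold.
Before u := (¬u) ∧ u: ¬s
Then branch requires ¬s; else branch requires ¬((u ∧ (¬s)) ∨ u).
Before the if: (s → (¬s)) ∧ ((¬s) → (¬((u ∧ (¬s)) ∨ u)))
Answer: WP = (s → (¬s)) ∧ ((¬s) → (¬((u ∧ (¬s)) ∨ u)))


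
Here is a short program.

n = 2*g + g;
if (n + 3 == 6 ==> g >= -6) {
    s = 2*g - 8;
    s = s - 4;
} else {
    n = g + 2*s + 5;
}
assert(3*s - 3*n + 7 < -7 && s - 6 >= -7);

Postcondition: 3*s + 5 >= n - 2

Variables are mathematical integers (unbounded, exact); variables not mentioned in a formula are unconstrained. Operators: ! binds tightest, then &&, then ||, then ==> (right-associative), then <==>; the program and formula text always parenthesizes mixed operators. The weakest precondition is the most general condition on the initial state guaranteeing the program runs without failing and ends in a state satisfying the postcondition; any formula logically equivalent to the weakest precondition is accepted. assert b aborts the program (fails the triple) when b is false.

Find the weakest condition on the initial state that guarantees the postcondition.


Working backward. After the program, the postcondition 3*s + 5 >= n - 2 must hold; in canonical form it is 3*s >= n - 7.
Before assert 3*s - 3*n + 7 < -7 && s - 6 >= -7: 3*s < 3*n - 14 && s >= -1 && 3*s >= n - 7
Then branch requires 6*g < 3*n + 22 && 2*g >= 11 && 6*g >= n + 29; else branch requires 3*g + 3*s > -1 && s >= -1 && s >= g - 2.
Before the if: ((n == 3 ==> g >= -6) ==> (6*g < 3*n + 22 && 2*g >= 11 && 6*g >= n + 29)) && ((!(n == 3 ==> g >= -6)) ==> (3*g + 3*s > -1 && s >= -1 && s >= g - 2))
Before n := 2*g + g: ((3*g == 3 ==> g >= -6) ==> (3*g > -22 && 2*g >= 11 && 3*g >= 29)) && ((!(3*g == 3 ==> g >= -6)) ==> (3*g + 3*s > -1 && s >= -1 && s >= g - 2))
Answer: WP = ((3*g == 3 ==> g >= -6) ==> (3*g > -22 && 2*g >= 11 && 3*g >= 29)) && ((!(3*g == 3 ==> g >= -6)) ==> (3*g + 3*s > -1 && s >= -1 && s >= g - 2))


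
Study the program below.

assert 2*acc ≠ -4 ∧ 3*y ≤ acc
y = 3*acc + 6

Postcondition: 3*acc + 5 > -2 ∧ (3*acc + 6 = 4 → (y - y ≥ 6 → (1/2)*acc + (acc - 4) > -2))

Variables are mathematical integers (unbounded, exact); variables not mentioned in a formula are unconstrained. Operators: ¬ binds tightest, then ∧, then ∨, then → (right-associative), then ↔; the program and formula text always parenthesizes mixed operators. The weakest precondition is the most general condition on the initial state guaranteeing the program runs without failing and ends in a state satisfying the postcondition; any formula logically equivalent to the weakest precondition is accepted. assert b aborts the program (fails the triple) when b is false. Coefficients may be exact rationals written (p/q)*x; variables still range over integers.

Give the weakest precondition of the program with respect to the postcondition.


Working backward. After the program, the postcondition 3*acc + 5 > -2 ∧ (3*acc + 6 = 4 → (y - y ≥ 6 → (1/2)*acc + (acc - 4) > -2)) must hold; in canonical form it is 3*acc > -7.
Before y := 3*acc + 6: 3*acc > -7
Before assert 2*acc ≠ -4 ∧ 3*y ≤ acc: 2*acc ≠ -4 ∧ 3*y ≤ acc ∧ 3*acc > -7
Answer: WP = 2*acc ≠ -4 ∧ 3*y ≤ acc ∧ 3*acc > -7


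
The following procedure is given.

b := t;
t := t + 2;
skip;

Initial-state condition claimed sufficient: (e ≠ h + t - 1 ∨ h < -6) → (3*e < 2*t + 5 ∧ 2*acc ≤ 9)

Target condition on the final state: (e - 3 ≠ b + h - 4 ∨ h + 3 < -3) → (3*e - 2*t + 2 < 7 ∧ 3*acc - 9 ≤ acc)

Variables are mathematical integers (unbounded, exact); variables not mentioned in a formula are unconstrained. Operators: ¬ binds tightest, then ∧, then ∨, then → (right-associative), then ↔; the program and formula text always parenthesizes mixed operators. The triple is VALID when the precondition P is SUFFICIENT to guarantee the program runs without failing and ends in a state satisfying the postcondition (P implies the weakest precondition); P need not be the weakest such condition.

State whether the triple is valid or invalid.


Working backward. After the program, the postcondition (e - 3 ≠ b + h - 4 ∨ h + 3 < -3) → (3*e - 2*t + 2 < 7 ∧ 3*acc - 9 ≤ acc) must hold; in canonical form it is (e ≠ b + h - 1 ∨ h < -6) → (3*e < 2*t + 5 ∧ 2*acc ≤ 9).
Before skip: (e ≠ b + h - 1 ∨ h < -6) → (3*e < 2*t + 5 ∧ 2*acc ≤ 9)
Before t := t + 2: (e ≠ b + h - 1 ∨ h < -6) → (3*e < 2*t + 9 ∧ 2*acc ≤ 9)
Before b := t: (e ≠ h + t - 1 ∨ h < -6) → (3*e < 2*t + 9 ∧ 2*acc ≤ 9)
The weakest precondition is (e ≠ h + t - 1 ∨ h < -6) → (3*e < 2*t + 9 ∧ 2*acc ≤ 9).
Check whether (e ≠ h + t - 1 ∨ h < -6) → (3*e < 2*t + 5 ∧ 2*acc ≤ 9) implies it.
Every state satisfying the precondition satisfies the weakest precondition: the implication holds.
Answer: valid


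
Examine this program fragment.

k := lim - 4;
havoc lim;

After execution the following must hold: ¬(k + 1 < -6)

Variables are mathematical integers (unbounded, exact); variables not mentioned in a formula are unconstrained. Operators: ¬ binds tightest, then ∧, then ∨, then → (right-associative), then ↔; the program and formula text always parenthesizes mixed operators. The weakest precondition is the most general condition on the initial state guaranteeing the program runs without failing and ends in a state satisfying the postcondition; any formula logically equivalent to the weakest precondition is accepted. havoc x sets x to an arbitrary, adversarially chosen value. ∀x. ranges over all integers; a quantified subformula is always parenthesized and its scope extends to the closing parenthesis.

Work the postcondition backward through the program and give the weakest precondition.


Working backward. After the program, the postcondition ¬(k + 1 < -6) must hold; in canonical form it is ¬(k < -7).
Before havoc lim: ¬(k < -7)
Before k := lim - 4: ¬(lim < -3)
Answer: WP = ¬(lim < -3)


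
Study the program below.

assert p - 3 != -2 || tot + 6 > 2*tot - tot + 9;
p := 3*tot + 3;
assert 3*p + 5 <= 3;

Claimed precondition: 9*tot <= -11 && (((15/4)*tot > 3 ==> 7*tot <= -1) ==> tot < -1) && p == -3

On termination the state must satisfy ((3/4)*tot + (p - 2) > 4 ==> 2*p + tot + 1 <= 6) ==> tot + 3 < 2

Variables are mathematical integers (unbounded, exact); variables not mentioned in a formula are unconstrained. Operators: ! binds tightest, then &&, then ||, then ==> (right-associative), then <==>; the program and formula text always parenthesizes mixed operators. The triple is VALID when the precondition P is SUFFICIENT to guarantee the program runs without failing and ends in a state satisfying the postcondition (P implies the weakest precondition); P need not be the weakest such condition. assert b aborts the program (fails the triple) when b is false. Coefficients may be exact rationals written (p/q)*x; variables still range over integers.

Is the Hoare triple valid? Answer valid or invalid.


Working backward. After the program, the postcondition ((3/4)*tot + (p - 2) > 4 ==> 2*p + tot + 1 <= 6) ==> tot + 3 < 2 must hold; in canonical form it is (p + (3/4)*tot > 6 ==> 2*p + tot <= 5) ==> tot < -1.
Before assert 3*p + 5 <= 3: 3*p <= -2 && ((p + (3/4)*tot > 6 ==> 2*p + tot <= 5) ==> tot < -1)
Before p := 3*tot + 3: 9*tot <= -11 && (((15/4)*tot > 3 ==> 7*tot <= -1) ==> tot < -1)
Before assert p - 3 != -2 || tot + 6 > 2*tot - tot + 9: p != 1 && 9*tot <= -11 && (((15/4)*tot > 3 ==> 7*tot <= -1) ==> tot < -1)
The weakest precondition is p != 1 && 9*tot <= -11 && (((15/4)*tot > 3 ==> 7*tot <= -1) ==> tot < -1).
Check whether 9*tot <= -11 && (((15/4)*tot > 3 ==> 7*tot <= -1) ==> tot < -1) && p == -3 implies it.
Every state satisfying the precondition satisfies the weakest precondition: the implication holds.
Answer: valid


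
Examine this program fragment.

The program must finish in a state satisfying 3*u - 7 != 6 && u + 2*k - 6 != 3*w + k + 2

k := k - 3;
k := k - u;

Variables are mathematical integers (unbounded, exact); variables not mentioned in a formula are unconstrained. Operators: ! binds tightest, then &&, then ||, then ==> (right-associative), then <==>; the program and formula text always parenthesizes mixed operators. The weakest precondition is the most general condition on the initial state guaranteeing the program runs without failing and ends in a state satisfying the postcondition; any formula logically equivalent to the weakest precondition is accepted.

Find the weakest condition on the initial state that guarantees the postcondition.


Working backward. After the program, the postcondition 3*u - 7 != 6 && u + 2*k - 6 != 3*w + k + 2 must hold; in canonical form it is 3*u != 13 && k + u != 3*w + 8.
Before k := k - u: 3*u != 13 && k != 3*w + 8
Before k := k - 3: 3*u != 13 && k != 3*w + 11
Answer: WP = 3*u != 13 && k != 3*w + 11


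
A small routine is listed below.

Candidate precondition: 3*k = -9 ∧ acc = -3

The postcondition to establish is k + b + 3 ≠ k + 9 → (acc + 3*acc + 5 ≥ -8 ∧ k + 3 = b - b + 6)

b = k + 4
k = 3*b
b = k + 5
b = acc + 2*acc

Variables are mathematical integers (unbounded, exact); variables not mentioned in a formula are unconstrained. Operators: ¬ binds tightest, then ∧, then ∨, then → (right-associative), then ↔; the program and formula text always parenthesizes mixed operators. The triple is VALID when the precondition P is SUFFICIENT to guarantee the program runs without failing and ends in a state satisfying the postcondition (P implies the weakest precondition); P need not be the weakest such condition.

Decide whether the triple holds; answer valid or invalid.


Working backward. After the program, the postcondition k + b + 3 ≠ k + 9 → (acc + 3*acc + 5 ≥ -8 ∧ k + 3 = b - b + 6) must hold; in canonical form it is b ≠ 6 → (4*acc ≥ -13 ∧ k = 3).
Before b := acc + 2*acc: 3*acc ≠ 6 → (4*acc ≥ -13 ∧ k = 3)
Before b := k + 5: 3*acc ≠ 6 → (4*acc ≥ -13 ∧ k = 3)
Before k := 3*b: 3*acc ≠ 6 → (4*acc ≥ -13 ∧ 3*b = 3)
Before b := k + 4: 3*acc ≠ 6 → (4*acc ≥ -13 ∧ 3*k = -9)
The weakest precondition is 3*acc ≠ 6 → (4*acc ≥ -13 ∧ 3*k = -9).
Check whether 3*k = -9 ∧ acc = -3 implies it.
Every state satisfying the precondition satisfies the weakest precondition: the implication holds.
Answer: valid


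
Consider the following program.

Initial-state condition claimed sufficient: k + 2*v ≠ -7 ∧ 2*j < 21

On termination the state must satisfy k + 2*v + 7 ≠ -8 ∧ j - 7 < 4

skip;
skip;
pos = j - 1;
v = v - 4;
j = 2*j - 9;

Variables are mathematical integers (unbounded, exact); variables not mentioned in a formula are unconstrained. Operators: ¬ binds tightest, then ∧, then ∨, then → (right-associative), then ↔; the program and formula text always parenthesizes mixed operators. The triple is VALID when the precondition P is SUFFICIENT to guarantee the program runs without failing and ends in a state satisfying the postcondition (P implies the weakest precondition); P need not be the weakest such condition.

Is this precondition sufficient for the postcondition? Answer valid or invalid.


Working backward. After the program, the postcondition k + 2*v + 7 ≠ -8 ∧ j - 7 < 4 must hold; in canonical form it is k + 2*v ≠ -15 ∧ j < 11.
Before j := 2*j - 9: k + 2*v ≠ -15 ∧ 2*j < 20
Before v := v - 4: k + 2*v ≠ -7 ∧ 2*j < 20
Before pos := j - 1: k + 2*v ≠ -7 ∧ 2*j < 20
Before skip: k + 2*v ≠ -7 ∧ 2*j < 20
Before skip: k + 2*v ≠ -7 ∧ 2*j < 20
The weakest precondition is k + 2*v ≠ -7 ∧ 2*j < 20.
Check whether k + 2*v ≠ -7 ∧ 2*j < 21 implies it.
Countermodel: at the initial state j = 10, k = -6, v = 0, the precondition holds but the weakest precondition fails.
Answer: invalid


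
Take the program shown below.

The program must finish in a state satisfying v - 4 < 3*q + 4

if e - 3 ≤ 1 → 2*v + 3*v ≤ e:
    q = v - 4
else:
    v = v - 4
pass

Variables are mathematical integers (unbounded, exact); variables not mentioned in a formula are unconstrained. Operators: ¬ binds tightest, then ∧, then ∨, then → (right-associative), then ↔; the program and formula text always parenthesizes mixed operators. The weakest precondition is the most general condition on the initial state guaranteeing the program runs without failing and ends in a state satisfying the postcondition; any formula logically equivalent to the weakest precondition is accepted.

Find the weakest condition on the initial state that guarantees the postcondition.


Working backward. After the program, the postcondition v - 4 < 3*q + 4 must hold; in canonical form it is v < 3*q + 8.
Before skip: v < 3*q + 8
Then branch requires 2*v > 4; else branch requires v < 3*q + 12.
Before the if: ((e ≤ 4 → 5*v ≤ e) → 2*v > 4) ∧ ((¬(e ≤ 4 → 5*v ≤ e)) → v < 3*q + 12)
Answer: WP = ((e ≤ 4 → 5*v ≤ e) → 2*v > 4) ∧ ((¬(e ≤ 4 → 5*v ≤ e)) → v < 3*q + 12)


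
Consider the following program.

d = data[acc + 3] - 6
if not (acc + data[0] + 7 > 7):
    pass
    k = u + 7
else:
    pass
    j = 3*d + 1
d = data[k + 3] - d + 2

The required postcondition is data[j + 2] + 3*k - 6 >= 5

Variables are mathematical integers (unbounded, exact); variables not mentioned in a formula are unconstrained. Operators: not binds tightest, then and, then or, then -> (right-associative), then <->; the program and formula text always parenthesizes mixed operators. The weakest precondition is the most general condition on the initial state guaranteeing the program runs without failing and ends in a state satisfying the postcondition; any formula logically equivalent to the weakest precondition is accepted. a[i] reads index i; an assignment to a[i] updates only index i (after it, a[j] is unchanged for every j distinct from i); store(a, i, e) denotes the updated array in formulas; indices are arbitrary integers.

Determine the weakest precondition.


Working backward. After the program, the postcondition data[j + 2] + 3*k - 6 >= 5 must hold; in canonical form it is data[j + 2] + 3*k >= 11.
Before d := data[k + 3] - d + 2: data[j + 2] + 3*k >= 11
Then branch requires data[j + 2] + 3*u >= -10; else branch requires data[3*d + 3] + 3*k >= 11.
Before the if: ((not (data[0] + acc > 0)) -> data[j + 2] + 3*u >= -10) and (data[0] + acc > 0 -> data[3*d + 3] + 3*k >= 11)
Before d := data[acc + 3] - 6: ((not (data[0] + acc > 0)) -> data[j + 2] + 3*u >= -10) and (data[0] + acc > 0 -> data[3*data[acc + 3] - 15] + 3*k >= 11)
Answer: WP = ((not (data[0] + acc > 0)) -> data[j + 2] + 3*u >= -10) and (data[0] + acc > 0 -> data[3*data[acc + 3] - 15] + 3*k >= 11)


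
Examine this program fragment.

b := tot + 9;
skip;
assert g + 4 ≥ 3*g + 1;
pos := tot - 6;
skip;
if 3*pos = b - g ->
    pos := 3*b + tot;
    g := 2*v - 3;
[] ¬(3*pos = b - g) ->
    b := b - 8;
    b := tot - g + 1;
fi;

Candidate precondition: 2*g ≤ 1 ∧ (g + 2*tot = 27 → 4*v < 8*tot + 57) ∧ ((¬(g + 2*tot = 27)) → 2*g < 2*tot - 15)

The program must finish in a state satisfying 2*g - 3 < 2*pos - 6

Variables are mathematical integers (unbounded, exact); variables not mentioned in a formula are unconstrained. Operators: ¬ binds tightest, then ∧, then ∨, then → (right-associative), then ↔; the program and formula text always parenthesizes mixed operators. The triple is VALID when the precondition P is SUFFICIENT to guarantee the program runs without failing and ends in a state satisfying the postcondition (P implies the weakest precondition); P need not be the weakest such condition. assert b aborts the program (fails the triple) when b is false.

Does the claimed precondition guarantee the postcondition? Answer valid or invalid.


Working backward. After the program, the postcondition 2*g - 3 < 2*pos - 6 must hold; in canonical form it is 2*g < 2*pos - 3.
Then branch requires 4*v < 6*b + 2*tot + 3; else branch requires 2*g < 2*pos - 3.
Before the if: (g + 3*pos = b → 4*v < 6*b + 2*tot + 3) ∧ ((¬(g + 3*pos = b)) → 2*g < 2*pos - 3)
Before skip: (g + 3*pos = b → 4*v < 6*b + 2*tot + 3) ∧ ((¬(g + 3*pos = b)) → 2*g < 2*pos - 3)
Before pos := tot - 6: (g + 3*tot = b + 18 → 4*v < 6*b + 2*tot + 3) ∧ ((¬(g + 3*tot = b + 18)) → 2*g < 2*tot - 15)
Before assert g + 4 ≥ 3*g + 1: 2*g ≤ 3 ∧ (g + 3*tot = b + 18 → 4*v < 6*b + 2*tot + 3) ∧ ((¬(g + 3*tot = b + 18)) → 2*g < 2*tot - 15)
Before skip: 2*g ≤ 3 ∧ (g + 3*tot = b + 18 → 4*v < 6*b + 2*tot + 3) ∧ ((¬(g + 3*tot = b + 18)) → 2*g < 2*tot - 15)
Before b := tot + 9: 2*g ≤ 3 ∧ (g + 2*tot = 27 → 4*v < 8*tot + 57) ∧ ((¬(g + 2*tot = 27)) → 2*g < 2*tot - 15)
The weakest precondition is 2*g ≤ 3 ∧ (g + 2*tot = 27 → 4*v < 8*tot + 57) ∧ ((¬(g + 2*tot = 27)) → 2*g < 2*tot - 15).
Check whether 2*g ≤ 1 ∧ (g + 2*tot = 27 → 4*v < 8*tot + 57) ∧ ((¬(g + 2*tot = 27)) → 2*g < 2*tot - 15) implies it.
Every state satisfying the precondition satisfies the weakest precondition: the implication holds.
Answer: valid


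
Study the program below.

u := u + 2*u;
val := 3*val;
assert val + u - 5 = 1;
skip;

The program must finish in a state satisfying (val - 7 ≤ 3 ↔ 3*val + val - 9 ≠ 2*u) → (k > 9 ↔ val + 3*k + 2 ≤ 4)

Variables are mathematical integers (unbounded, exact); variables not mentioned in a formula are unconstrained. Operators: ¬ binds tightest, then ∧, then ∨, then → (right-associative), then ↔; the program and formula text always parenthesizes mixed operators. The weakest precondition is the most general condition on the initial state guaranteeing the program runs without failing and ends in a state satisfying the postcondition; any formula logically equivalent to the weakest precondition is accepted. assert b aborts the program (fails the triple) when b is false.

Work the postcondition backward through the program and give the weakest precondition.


Working backward. After the program, the postcondition (val - 7 ≤ 3 ↔ 3*val + val - 9 ≠ 2*u) → (k > 9 ↔ val + 3*k + 2 ≤ 4) must hold; in canonical form it is (val ≤ 10 ↔ 4*val ≠ 2*u + 9) → (k > 9 ↔ 3*k + val ≤ 2).
Before skip: (val ≤ 10 ↔ 4*val ≠ 2*u + 9) → (k > 9 ↔ 3*k + val ≤ 2)
Before assert val + u - 5 = 1: u + val = 6 ∧ ((val ≤ 10 ↔ 4*val ≠ 2*u + 9) → (k > 9 ↔ 3*k + val ≤ 2))
Before val := 3*val: u + 3*val = 6 ∧ ((3*val ≤ 10 ↔ 12*val ≠ 2*u + 9) → (k > 9 ↔ 3*k + 3*val ≤ 2))
Before u := u + 2*u: 3*u + 3*val = 6 ∧ ((3*val ≤ 10 ↔ 12*val ≠ 6*u + 9) → (k > 9 ↔ 3*k + 3*val ≤ 2))
Answer: WP = 3*u + 3*val = 6 ∧ ((3*val ≤ 10 ↔ 12*val ≠ 6*u + 9) → (k > 9 ↔ 3*k + 3*val ≤ 2))


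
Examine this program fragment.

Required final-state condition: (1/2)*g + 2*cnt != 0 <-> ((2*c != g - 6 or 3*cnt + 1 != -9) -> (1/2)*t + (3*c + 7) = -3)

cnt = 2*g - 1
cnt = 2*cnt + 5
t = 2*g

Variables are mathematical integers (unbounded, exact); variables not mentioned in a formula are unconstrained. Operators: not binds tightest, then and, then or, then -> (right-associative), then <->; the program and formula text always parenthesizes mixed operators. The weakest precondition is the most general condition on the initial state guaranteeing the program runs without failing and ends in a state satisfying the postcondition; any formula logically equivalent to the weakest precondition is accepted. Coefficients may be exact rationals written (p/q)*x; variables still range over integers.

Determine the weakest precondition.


Working backward. After the program, the postcondition (1/2)*g + 2*cnt != 0 <-> ((2*c != g - 6 or 3*cnt + 1 != -9) -> (1/2)*t + (3*c + 7) = -3) must hold; in canonical form it is 2*cnt + (1/2)*g != 0 <-> ((2*c != g - 6 or 3*cnt != -10) -> 3*c + (1/2)*t = -10).
Before t := 2*g: 2*cnt + (1/2)*g != 0 <-> ((2*c != g - 6 or 3*cnt != -10) -> 3*c + g = -10)
Before cnt := 2*cnt + 5: 4*cnt + (1/2)*g != -10 <-> ((2*c != g - 6 or 6*cnt != -25) -> 3*c + g = -10)
Before cnt := 2*g - 1: (17/2)*g != -6 <-> ((2*c != g - 6 or 12*g != -19) -> 3*c + g = -10)
Answer: WP = (17/2)*g != -6 <-> ((2*c != g - 6 or 12*g != -19) -> 3*c + g = -10)
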